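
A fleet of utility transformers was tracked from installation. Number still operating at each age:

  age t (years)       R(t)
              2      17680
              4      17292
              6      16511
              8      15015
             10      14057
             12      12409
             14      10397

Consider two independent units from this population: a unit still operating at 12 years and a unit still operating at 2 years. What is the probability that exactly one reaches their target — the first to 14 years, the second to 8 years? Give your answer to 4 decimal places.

p₁ = R(14)/R(12) = 10397/12409 = 0.837860; p₂ = R(8)/R(2) = 15015/17680 = 0.849265.
P(exactly one) = p₁(1−p₂) + (1−p₁)p₂ = 0.126295 + 0.137700 = 0.263995.

0.2640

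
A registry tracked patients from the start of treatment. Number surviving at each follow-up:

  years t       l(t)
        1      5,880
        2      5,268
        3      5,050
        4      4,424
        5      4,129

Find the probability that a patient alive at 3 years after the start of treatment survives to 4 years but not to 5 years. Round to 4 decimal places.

This is the probability of reaching 4 but not 5, conditional on being alive at 3: (l(4) − l(5)) / l(3).
= (4,424 − 4,129) / 5,050 = 295 / 5,050 = 0.058416.

0.0584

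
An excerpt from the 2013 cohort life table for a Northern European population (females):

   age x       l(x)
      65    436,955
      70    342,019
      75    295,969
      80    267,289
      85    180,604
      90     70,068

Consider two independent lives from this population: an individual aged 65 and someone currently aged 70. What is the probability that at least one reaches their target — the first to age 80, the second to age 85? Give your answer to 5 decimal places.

p₁ = l(80)/l(65) = 267,289/436,955 = 0.611708; p₂ = l(85)/l(70) = 180,604/342,019 = 0.528053.
P(at least one) = 1 − (1−p₁)(1−p₂) = 1 − 0.388292 × 0.471947 = 0.816747.

0.81675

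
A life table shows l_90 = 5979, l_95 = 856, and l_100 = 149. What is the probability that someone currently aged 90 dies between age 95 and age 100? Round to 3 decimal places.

We want 5|5q90 = (l_95 − l_100)/l_90.
This is the probability of reaching 95 but not 100, conditional on being alive at 90: (l_95 − l_100) / l_90.
= (856 − 149) / 5979 = 707 / 5979 = 0.118247.

0.118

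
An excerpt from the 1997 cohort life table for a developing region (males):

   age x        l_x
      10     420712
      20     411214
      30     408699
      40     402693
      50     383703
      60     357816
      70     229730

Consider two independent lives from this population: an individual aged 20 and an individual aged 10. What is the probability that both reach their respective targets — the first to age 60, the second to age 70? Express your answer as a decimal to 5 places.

0.47514

p₁ = l_60/l_20 = 357816/411214 = 0.870145; p₂ = l_70/l_10 = 229730/420712 = 0.546051.
P(both) = p₁ × p₂ = 0.870145 × 0.546051 = 0.475144.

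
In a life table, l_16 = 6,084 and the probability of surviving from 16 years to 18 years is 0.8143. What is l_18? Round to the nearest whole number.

4954

l_18 = l_16 × p = 6,084 × 0.8143 = 4954.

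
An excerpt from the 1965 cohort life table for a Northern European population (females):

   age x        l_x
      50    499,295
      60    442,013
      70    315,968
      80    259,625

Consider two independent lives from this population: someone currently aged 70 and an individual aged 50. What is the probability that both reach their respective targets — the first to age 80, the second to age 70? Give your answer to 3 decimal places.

0.520

p₁ = l_80/l_70 = 259,625/315,968 = 0.821681; p₂ = l_70/l_50 = 315,968/499,295 = 0.632828.
P(both) = p₁ × p₂ = 0.821681 × 0.632828 = 0.519983.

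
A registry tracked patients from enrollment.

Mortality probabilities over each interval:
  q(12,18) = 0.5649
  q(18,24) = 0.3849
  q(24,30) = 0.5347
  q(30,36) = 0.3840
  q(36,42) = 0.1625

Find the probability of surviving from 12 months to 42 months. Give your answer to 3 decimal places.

0.064

P(survive 12→42) = (1 − 0.5649) × (1 − 0.3849) × (1 − 0.5347) × (1 − 0.3840) × (1 − 0.1625).
= 0.4351 × 0.6151 × 0.4653 × 0.6160 × 0.8375 = 0.064244.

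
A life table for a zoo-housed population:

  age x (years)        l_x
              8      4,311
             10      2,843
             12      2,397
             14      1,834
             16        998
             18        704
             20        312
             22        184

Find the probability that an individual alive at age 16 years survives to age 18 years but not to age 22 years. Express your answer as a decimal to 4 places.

0.5210

This is the probability of reaching 18 but not 22, conditional on being alive at 16: (l_18 − l_22) / l_16.
= (704 − 184) / 998 = 520 / 998 = 0.521042.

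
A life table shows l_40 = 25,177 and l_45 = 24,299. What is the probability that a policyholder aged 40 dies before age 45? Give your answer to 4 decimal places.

0.0349

P(die before 45 | alive at 40) = 1 − l_45/l_40 = 1 − 24,299/25,177 = (878)/25,177 = 0.034873.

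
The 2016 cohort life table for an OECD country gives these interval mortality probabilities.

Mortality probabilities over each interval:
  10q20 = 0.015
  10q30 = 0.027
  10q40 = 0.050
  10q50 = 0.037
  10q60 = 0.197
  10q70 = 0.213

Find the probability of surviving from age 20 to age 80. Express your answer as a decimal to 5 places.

0.55410

60p20 = (1 − 0.015) × (1 − 0.027) × (1 − 0.050) × (1 − 0.037) × (1 − 0.197) × (1 − 0.213).
= 0.985 × 0.973 × 0.950 × 0.963 × 0.803 × 0.787 = 0.554101.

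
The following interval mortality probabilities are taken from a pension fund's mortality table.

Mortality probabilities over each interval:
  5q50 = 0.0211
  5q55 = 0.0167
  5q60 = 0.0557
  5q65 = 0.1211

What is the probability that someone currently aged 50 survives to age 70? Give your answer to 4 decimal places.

The overall survival probability is (1 − 0.0211) × (1 − 0.0167) × (1 − 0.0557) × (1 − 0.1211).
= 0.9789 × 0.9833 × 0.9443 × 0.8789 = 0.798866.

0.7989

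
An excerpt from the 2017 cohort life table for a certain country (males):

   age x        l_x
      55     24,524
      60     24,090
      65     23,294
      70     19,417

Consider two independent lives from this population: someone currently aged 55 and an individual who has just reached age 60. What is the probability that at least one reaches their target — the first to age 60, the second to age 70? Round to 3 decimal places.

p₁ = l_60/l_55 = 24,090/24,524 = 0.982303; p₂ = l_70/l_60 = 19,417/24,090 = 0.806019.
P(at least one) = 1 − (1−p₁)(1−p₂) = 1 − 0.017697 × 0.193981 = 0.996567.

0.997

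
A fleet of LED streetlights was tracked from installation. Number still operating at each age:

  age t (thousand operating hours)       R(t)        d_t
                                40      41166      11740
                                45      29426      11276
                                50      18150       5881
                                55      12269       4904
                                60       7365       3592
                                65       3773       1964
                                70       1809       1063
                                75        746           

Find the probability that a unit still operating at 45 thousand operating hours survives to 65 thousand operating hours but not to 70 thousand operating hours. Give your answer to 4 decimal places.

This is the probability of reaching 65 but not 70, conditional on being operational at 45: (R(65) − R(70)) / R(45).
= (3773 − 1809) / 29426 = 1964 / 29426 = 0.066744.

0.0667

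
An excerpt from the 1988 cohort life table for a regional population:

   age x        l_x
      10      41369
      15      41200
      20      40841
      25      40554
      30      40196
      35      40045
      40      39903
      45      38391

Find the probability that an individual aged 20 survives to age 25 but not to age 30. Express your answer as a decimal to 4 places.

We want 5|5q20 = (l_25 − l_30)/l_20.
This is the probability of reaching 25 but not 30, conditional on being alive at 20: (l_25 − l_30) / l_20.
= (40554 − 40196) / 40841 = 358 / 40841 = 0.008766.

0.0088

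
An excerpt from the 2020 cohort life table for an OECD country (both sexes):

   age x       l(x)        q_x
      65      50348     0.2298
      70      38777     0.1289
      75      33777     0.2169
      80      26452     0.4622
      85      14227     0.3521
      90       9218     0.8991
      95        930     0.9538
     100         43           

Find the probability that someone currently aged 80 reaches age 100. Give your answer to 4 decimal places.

The conditional survival probability is l(100)/l(80) = 43/26452 = 0.001626.

0.0016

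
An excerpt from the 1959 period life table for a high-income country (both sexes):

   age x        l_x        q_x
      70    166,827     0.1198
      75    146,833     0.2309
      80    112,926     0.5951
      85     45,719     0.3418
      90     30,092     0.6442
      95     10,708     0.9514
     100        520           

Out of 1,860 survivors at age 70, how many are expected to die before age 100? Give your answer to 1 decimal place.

The relevant probability is 1 − 520/166,827 = 0.996883.
Expected number = 1,860 × 0.996883 = 1854.2.

1854.2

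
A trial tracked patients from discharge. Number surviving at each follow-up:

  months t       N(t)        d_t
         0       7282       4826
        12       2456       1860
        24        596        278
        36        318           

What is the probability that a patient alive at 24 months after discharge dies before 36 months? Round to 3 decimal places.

P(die before 36 | alive at 24) = 1 − N(36)/N(24) = 1 − 318/596 = (278)/596 = 0.466443.

0.466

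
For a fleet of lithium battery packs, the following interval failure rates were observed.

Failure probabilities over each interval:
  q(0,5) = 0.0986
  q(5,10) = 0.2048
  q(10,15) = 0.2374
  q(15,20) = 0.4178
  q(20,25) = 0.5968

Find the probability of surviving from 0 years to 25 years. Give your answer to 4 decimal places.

Survival from 0 to 25 is the product of surviving each interval: (1 − 0.0986) × (1 − 0.2048) × (1 − 0.2374) × (1 − 0.4178) × (1 − 0.5968).
= 0.9014 × 0.7952 × 0.7626 × 0.5822 × 0.4032 = 0.128317.

0.1283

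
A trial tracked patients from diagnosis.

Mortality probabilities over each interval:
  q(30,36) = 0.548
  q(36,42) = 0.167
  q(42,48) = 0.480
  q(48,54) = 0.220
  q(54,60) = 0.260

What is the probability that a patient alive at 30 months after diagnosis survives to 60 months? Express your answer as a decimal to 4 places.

The overall survival probability is (1 − 0.548) × (1 − 0.167) × (1 − 0.480) × (1 − 0.220) × (1 − 0.260).
= 0.452 × 0.833 × 0.520 × 0.780 × 0.740 = 0.113009.

0.1130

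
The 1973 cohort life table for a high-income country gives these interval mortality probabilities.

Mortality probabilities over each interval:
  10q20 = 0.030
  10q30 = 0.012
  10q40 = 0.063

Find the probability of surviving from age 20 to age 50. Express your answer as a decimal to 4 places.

0.8980

Chaining the interval survival probabilities: (1 − 0.030) × (1 − 0.012) × (1 − 0.063).
= 0.970 × 0.988 × 0.937 = 0.897983.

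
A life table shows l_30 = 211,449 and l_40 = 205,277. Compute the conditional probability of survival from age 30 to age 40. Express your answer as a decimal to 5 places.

We want 10p30 = l_40/l_30.
The conditional survival probability is l_40/l_30 = 205,277/211,449 = 0.970811.

0.97081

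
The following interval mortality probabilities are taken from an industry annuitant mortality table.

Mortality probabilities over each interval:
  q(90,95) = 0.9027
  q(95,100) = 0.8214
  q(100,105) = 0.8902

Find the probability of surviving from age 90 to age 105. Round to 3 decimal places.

The overall survival probability is (1 − 0.9027) × (1 − 0.8214) × (1 − 0.8902).
= 0.0973 × 0.1786 × 0.1098 = 0.001908.

0.002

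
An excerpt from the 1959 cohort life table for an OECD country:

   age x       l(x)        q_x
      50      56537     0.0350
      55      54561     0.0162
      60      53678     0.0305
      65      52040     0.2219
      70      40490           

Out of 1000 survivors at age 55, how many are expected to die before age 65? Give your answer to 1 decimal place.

46.2

The relevant probability is 1 − 52040/54561 = 0.046205.
Expected number = 1000 × 0.046205 = 46.2.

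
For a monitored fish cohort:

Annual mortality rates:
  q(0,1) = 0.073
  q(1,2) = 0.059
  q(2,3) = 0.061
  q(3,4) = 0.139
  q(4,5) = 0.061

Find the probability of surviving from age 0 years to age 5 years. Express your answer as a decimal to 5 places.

Chaining the interval survival probabilities: (1 − 0.073) × (1 − 0.059) × (1 − 0.061) × (1 − 0.139) × (1 − 0.061).
= 0.927 × 0.941 × 0.939 × 0.861 × 0.939 = 0.662222.

0.66222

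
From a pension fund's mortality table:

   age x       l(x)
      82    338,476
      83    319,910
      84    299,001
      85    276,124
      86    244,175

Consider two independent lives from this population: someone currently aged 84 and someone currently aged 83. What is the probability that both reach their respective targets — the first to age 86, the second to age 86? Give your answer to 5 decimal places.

p₁ = l(86)/l(84) = 244,175/299,001 = 0.816636; p₂ = l(86)/l(83) = 244,175/319,910 = 0.763262.
P(both) = p₁ × p₂ = 0.816636 × 0.763262 = 0.623307.

0.62331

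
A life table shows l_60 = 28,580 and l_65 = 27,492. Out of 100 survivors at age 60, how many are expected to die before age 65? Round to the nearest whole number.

4

The relevant probability is 1 − 27,492/28,580 = 0.038069.
Expected number = 100 × 0.038069 = 4.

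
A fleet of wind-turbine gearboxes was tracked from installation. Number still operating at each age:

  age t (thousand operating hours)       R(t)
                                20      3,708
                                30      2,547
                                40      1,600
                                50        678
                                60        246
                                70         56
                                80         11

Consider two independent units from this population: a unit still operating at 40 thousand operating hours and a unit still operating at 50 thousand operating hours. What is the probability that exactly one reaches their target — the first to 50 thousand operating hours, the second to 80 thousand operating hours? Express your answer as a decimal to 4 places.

0.4262

p₁ = R(50)/R(40) = 678/1,600 = 0.423750; p₂ = R(80)/R(50) = 11/678 = 0.016224.
P(exactly one) = p₁(1−p₂) + (1−p₁)p₂ = 0.416875 + 0.009349 = 0.426224.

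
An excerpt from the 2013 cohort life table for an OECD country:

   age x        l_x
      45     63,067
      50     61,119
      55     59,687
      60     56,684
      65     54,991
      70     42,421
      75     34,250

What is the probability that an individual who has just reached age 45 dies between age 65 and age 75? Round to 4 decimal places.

We want 20|10q45 = (l_65 − l_75)/l_45.
This is the probability of reaching 65 but not 75, conditional on being alive at 45: (l_65 − l_75) / l_45.
= (54,991 − 34,250) / 63,067 = 20,741 / 63,067 = 0.328872.

0.3289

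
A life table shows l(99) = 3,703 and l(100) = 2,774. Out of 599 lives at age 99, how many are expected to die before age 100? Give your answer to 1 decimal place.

150.3

The relevant probability is 1 − 2,774/3,703 = 0.250878.
Expected number = 599 × 0.250878 = 150.3.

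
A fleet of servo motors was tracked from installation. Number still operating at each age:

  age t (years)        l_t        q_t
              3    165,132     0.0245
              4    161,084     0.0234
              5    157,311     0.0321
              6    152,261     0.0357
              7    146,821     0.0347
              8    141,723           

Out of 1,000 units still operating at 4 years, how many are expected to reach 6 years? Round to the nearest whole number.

The relevant probability is 152,261/161,084 = 0.945227.
Expected number = 1,000 × 0.945227 = 945.

945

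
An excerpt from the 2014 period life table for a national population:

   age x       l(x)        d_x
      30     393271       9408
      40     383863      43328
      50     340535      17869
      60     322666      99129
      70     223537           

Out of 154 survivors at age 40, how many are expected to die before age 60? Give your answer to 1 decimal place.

The relevant probability is 1 − 322666/383863 = 0.159424.
Expected number = 154 × 0.159424 = 24.6.

24.6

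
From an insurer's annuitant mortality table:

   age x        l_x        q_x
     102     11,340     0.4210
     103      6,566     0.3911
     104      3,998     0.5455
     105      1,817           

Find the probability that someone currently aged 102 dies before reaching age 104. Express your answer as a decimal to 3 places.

P(die before 104 | alive at 102) = 1 − l_104/l_102 = 1 − 3,998/11,340 = (7,342)/11,340 = 0.647443.

0.647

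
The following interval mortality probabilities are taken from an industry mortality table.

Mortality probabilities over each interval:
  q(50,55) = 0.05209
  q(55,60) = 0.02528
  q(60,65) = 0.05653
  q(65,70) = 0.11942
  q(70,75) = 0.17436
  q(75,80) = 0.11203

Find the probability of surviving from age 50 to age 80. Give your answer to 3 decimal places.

Survival from 50 to 80 is the product of surviving each interval: (1 − 0.05209) × (1 − 0.02528) × (1 − 0.05653) × (1 − 0.11942) × (1 − 0.17436) × (1 − 0.11203).
= 0.94791 × 0.97472 × 0.94347 × 0.88058 × 0.82564 × 0.88797 = 0.562773.

0.563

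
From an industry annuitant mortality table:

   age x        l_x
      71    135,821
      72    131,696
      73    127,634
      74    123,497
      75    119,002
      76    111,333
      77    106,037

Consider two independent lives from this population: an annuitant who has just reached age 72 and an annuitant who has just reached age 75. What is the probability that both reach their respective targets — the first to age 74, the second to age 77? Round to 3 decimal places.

0.836

p₁ = l_74/l_72 = 123,497/131,696 = 0.937743; p₂ = l_77/l_75 = 106,037/119,002 = 0.891052.
P(both) = p₁ × p₂ = 0.937743 × 0.891052 = 0.835578.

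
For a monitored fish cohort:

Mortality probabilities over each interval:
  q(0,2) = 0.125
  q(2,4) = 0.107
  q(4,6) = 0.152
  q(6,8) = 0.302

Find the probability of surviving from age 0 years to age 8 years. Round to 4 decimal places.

Survival from 0 to 8 is the product of surviving each interval: (1 − 0.125) × (1 − 0.107) × (1 − 0.152) × (1 − 0.302).
= 0.875 × 0.893 × 0.848 × 0.698 = 0.462499.

0.4625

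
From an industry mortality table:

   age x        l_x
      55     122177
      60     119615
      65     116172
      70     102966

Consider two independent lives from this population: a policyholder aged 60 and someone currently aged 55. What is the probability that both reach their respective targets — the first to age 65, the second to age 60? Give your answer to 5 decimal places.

0.95085

p₁ = l_65/l_60 = 116172/119615 = 0.971216; p₂ = l_60/l_55 = 119615/122177 = 0.979030.
P(both) = p₁ × p₂ = 0.971216 × 0.979030 = 0.950850.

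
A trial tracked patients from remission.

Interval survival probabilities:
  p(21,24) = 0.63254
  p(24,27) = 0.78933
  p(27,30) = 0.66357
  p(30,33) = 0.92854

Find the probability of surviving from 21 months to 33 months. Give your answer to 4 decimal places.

The overall survival probability is 0.63254 × 0.78933 × 0.66357 × 0.92854.
= 0.307634.

0.3076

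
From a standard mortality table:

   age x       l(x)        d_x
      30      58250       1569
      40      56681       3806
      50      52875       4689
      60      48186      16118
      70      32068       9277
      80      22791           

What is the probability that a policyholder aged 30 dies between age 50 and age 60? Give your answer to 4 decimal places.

0.0805

This is the probability of reaching 50 but not 60, conditional on being alive at 30: (l(50) − l(60)) / l(30).
= (52875 − 48186) / 58250 = 4689 / 58250 = 0.080498.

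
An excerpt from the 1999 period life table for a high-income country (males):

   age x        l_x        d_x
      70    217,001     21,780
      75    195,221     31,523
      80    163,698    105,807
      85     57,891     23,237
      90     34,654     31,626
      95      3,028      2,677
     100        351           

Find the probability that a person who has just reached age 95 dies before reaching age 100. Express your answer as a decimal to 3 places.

P(die before 100 | alive at 95) = 1 − l_100/l_95 = 1 − 351/3,028 = (2,677)/3,028 = 0.884082.

0.884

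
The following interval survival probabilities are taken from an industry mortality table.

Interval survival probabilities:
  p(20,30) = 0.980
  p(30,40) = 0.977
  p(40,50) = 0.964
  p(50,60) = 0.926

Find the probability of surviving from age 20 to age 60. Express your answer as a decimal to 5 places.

0.85469

P(survive 20→60) = 0.980 × 0.977 × 0.964 × 0.926.
= 0.854690.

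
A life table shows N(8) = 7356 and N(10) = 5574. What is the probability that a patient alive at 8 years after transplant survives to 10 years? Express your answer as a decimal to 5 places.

The conditional survival probability is N(10)/N(8) = 5574/7356 = 0.757749.

0.75775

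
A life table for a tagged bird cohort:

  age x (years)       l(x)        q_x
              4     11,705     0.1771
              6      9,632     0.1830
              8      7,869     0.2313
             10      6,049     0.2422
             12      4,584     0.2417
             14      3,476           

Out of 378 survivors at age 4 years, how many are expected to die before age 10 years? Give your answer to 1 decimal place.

The relevant probability is 1 − 6,049/11,705 = 0.483212.
Expected number = 378 × 0.483212 = 182.7.

182.7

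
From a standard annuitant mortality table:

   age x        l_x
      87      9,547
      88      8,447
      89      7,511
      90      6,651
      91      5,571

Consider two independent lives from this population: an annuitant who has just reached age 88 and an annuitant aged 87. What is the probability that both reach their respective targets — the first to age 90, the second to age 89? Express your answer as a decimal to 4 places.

p₁ = l_90/l_88 = 6,651/8,447 = 0.787380; p₂ = l_89/l_87 = 7,511/9,547 = 0.786739.
P(both) = p₁ × p₂ = 0.787380 × 0.786739 = 0.619463.

0.6195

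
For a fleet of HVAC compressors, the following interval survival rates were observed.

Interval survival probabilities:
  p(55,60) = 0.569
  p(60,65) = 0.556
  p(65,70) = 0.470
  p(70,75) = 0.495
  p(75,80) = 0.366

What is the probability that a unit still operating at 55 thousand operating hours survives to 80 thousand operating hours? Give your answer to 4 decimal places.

Chaining the interval survival probabilities: 0.569 × 0.556 × 0.470 × 0.495 × 0.366.
= 0.026938.

0.0269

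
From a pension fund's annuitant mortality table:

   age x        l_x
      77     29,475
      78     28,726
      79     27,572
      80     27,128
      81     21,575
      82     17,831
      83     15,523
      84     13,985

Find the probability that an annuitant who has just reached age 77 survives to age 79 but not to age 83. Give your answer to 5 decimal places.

We want 2|4q77 = (l_79 − l_83)/l_77.
This is the probability of reaching 79 but not 83, conditional on being alive at 77: (l_79 − l_83) / l_77.
= (27,572 − 15,523) / 29,475 = 12,049 / 29,475 = 0.408787.

0.40879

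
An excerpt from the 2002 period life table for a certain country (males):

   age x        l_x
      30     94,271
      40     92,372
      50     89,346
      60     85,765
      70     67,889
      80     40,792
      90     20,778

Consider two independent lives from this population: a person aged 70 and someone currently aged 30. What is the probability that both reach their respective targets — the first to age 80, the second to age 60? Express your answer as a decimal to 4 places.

0.5466

p₁ = l_80/l_70 = 40,792/67,889 = 0.600863; p₂ = l_60/l_30 = 85,765/94,271 = 0.909771.
P(both) = p₁ × p₂ = 0.600863 × 0.909771 = 0.546648.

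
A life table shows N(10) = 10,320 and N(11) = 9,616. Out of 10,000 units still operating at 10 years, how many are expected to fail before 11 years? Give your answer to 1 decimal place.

682.2

The relevant probability is 1 − 9,616/10,320 = 0.068217.
Expected number = 10,000 × 0.068217 = 682.2.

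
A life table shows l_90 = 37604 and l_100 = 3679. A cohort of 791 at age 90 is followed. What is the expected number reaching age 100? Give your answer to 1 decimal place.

The relevant probability is 3679/37604 = 0.097835.
Expected number = 791 × 0.097835 = 77.4.

77.4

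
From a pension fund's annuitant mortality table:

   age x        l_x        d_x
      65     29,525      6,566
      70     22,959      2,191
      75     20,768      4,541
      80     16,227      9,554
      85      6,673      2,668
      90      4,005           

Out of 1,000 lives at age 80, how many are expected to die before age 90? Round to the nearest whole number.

753

The relevant probability is 1 − 4,005/16,227 = 0.753189.
Expected number = 1,000 × 0.753189 = 753.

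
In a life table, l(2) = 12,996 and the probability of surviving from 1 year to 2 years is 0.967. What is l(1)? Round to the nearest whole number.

13440

l(1) = l(2) / p = 12,996 / 0.967 = 13440.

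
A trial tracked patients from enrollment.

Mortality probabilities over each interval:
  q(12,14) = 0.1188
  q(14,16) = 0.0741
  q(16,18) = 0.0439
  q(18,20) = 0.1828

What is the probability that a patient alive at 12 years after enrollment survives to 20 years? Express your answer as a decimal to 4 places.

Survival from 12 to 20 is the product of surviving each interval: (1 − 0.1188) × (1 − 0.0741) × (1 − 0.0439) × (1 − 0.1828).
= 0.8812 × 0.9259 × 0.9561 × 0.8172 = 0.637485.

0.6375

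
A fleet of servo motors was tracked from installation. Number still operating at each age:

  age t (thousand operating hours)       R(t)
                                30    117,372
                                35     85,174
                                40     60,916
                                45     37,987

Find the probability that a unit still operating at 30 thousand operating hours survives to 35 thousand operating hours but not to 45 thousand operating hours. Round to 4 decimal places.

0.4020

This is the probability of reaching 35 but not 45, conditional on being operational at 30: (R(35) − R(45)) / R(30).
= (85,174 − 37,987) / 117,372 = 47,187 / 117,372 = 0.402029.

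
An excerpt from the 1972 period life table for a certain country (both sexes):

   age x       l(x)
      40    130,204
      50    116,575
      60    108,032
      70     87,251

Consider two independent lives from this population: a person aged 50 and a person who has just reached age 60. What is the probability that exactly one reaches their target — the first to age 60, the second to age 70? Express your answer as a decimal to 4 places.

p₁ = l(60)/l(50) = 108,032/116,575 = 0.926717; p₂ = l(70)/l(60) = 87,251/108,032 = 0.807640.
P(exactly one) = p₁(1−p₂) + (1−p₁)p₂ = 0.178263 + 0.059186 = 0.237450.

0.2374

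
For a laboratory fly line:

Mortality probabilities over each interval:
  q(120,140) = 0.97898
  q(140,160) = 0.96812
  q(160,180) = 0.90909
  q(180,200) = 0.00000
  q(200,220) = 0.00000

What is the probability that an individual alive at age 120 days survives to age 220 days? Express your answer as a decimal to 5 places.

0.00006

The overall survival probability is (1 − 0.97898) × (1 − 0.96812) × (1 − 0.90909) × (1 − 0.00000) × (1 − 0.00000).
= 0.02102 × 0.03188 × 0.09091 × 1.00000 × 1.00000 = 0.000061.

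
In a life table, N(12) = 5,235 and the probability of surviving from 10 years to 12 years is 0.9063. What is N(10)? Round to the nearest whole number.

N(10) = N(12) / p = 5,235 / 0.9063 = 5776.

5776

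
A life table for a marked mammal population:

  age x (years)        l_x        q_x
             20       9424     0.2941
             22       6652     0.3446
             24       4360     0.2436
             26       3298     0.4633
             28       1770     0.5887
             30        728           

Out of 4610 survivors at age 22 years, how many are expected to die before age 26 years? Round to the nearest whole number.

The relevant probability is 1 − 3298/6652 = 0.504209.
Expected number = 4610 × 0.504209 = 2324.

2324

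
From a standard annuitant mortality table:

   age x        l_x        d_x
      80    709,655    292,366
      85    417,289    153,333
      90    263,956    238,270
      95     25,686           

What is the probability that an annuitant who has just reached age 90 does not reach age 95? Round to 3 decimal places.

0.903

P(die before 95 | alive at 90) = 1 − l_95/l_90 = 1 − 25,686/263,956 = (238,270)/263,956 = 0.902688.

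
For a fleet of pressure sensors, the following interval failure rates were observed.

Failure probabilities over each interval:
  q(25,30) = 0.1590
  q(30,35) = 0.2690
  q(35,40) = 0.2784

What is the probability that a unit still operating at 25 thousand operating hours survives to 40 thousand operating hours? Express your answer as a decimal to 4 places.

0.4436

P(survive 25→40) = (1 − 0.1590) × (1 − 0.2690) × (1 − 0.2784).
= 0.8410 × 0.7310 × 0.7216 = 0.443619.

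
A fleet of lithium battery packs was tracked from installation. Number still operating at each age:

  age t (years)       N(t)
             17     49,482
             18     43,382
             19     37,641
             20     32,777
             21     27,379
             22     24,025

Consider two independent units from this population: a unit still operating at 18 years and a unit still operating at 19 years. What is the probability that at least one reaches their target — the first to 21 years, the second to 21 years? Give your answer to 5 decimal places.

p₁ = N(21)/N(18) = 27,379/43,382 = 0.631114; p₂ = N(21)/N(19) = 27,379/37,641 = 0.727372.
P(at least one) = 1 − (1−p₁)(1−p₂) = 1 − 0.368886 × 0.272628 = 0.899431.

0.89943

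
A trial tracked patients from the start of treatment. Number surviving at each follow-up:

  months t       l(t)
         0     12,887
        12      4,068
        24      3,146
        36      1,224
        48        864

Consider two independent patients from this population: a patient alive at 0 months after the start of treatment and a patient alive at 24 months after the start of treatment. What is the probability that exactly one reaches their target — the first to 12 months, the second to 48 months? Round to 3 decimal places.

p₁ = l(12)/l(0) = 4,068/12,887 = 0.315667; p₂ = l(48)/l(24) = 864/3,146 = 0.274634.
P(exactly one) = p₁(1−p₂) + (1−p₁)p₂ = 0.228974 + 0.187941 = 0.416915.

0.417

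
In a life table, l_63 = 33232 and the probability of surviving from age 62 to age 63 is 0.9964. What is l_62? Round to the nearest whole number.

l_62 = l_63 / p = 33232 / 0.9964 = 33352.

33352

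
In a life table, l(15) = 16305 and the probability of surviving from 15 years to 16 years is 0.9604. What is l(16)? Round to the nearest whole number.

15659

l(16) = l(15) × p = 16305 × 0.9604 = 15659.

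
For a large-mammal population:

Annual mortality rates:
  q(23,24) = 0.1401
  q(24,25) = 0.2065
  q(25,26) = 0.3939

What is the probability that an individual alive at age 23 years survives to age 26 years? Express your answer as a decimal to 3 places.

0.414

Chaining the interval survival probabilities: (1 − 0.1401) × (1 − 0.2065) × (1 − 0.3939).
= 0.8599 × 0.7935 × 0.6061 = 0.413561.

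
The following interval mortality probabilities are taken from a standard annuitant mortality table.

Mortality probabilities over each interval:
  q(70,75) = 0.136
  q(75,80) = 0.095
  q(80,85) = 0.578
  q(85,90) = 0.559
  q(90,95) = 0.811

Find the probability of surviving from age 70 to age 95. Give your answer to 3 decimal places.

0.028

P(survive 70→95) = (1 − 0.136) × (1 − 0.095) × (1 − 0.578) × (1 − 0.559) × (1 − 0.811).
= 0.864 × 0.905 × 0.422 × 0.441 × 0.189 = 0.027503.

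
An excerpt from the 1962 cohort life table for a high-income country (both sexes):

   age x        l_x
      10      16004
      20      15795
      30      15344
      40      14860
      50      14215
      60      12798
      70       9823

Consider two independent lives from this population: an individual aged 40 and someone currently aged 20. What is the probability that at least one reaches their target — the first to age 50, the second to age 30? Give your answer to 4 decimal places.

p₁ = l_50/l_40 = 14215/14860 = 0.956595; p₂ = l_30/l_20 = 15344/15795 = 0.971447.
P(at least one) = 1 − (1−p₁)(1−p₂) = 1 − 0.043405 × 0.028553 = 0.998761.

0.9988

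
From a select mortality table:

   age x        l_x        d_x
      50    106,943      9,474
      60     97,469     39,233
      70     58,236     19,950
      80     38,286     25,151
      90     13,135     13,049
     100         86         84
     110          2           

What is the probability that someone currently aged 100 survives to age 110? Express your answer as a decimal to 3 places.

0.023

The conditional survival probability is l_110/l_100 = 2/86 = 0.023256.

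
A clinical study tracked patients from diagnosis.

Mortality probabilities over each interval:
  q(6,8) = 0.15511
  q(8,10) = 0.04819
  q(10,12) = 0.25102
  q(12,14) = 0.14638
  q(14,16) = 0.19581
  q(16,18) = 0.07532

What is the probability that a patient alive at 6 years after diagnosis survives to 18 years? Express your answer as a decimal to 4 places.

P(survive 6→18) = (1 − 0.15511) × (1 − 0.04819) × (1 − 0.25102) × (1 − 0.14638) × (1 − 0.19581) × (1 − 0.07532).
= 0.84489 × 0.95181 × 0.74898 × 0.85362 × 0.80419 × 0.92468 = 0.382327.

0.3823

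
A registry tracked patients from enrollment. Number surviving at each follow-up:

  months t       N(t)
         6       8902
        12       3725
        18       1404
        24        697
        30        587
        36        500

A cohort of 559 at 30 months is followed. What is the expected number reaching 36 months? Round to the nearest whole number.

476

The relevant probability is 500/587 = 0.851789.
Expected number = 559 × 0.851789 = 476.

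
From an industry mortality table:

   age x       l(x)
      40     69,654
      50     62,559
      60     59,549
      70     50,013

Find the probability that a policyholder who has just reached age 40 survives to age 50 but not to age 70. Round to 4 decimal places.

0.1801

This is the probability of reaching 50 but not 70, conditional on being alive at 40: (l(50) − l(70)) / l(40).
= (62,559 − 50,013) / 69,654 = 12,546 / 69,654 = 0.180119.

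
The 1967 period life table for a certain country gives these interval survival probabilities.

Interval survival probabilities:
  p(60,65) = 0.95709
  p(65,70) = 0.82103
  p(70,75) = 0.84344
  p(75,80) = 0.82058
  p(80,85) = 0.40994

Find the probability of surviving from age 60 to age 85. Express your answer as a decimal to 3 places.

0.223

P(survive 60→85) = 0.95709 × 0.82103 × 0.84344 × 0.82058 × 0.40994.
= 0.222950.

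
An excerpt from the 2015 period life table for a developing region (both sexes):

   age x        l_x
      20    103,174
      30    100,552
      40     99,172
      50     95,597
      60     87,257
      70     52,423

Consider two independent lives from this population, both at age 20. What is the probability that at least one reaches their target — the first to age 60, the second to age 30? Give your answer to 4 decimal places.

p₁ = l_60/l_20 = 87,257/103,174 = 0.845727; p₂ = l_30/l_20 = 100,552/103,174 = 0.974587.
P(at least one) = 1 − (1−p₁)(1−p₂) = 1 − 0.154273 × 0.025413 = 0.996079.

0.9961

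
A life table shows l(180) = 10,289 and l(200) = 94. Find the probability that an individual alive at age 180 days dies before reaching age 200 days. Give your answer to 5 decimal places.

P(die before 200 | alive at 180) = 1 − l(200)/l(180) = 1 − 94/10,289 = (10,195)/10,289 = 0.990864.

0.99086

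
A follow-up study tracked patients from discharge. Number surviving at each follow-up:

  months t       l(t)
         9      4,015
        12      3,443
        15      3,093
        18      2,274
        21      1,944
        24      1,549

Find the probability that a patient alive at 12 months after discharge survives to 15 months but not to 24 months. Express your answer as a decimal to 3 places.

0.448

This is the probability of reaching 15 but not 24, conditional on being alive at 12: (l(15) − l(24)) / l(12).
= (3,093 − 1,549) / 3,443 = 1,544 / 3,443 = 0.448446.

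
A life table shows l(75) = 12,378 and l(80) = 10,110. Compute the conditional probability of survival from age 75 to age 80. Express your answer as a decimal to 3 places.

The conditional survival probability is l(80)/l(75) = 10,110/12,378 = 0.816772.

0.817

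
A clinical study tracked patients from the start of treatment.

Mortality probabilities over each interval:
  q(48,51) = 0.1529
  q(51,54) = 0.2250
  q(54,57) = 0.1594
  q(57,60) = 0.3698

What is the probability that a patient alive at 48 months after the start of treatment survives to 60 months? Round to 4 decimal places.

The overall survival probability is (1 − 0.1529) × (1 − 0.2250) × (1 − 0.1594) × (1 − 0.3698).
= 0.8471 × 0.7750 × 0.8406 × 0.6302 = 0.347780.

0.3478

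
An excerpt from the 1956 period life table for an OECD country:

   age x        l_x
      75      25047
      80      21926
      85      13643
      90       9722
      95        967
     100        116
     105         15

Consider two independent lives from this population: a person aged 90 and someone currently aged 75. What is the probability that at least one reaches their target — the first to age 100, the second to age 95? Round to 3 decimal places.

p₁ = l_100/l_90 = 116/9722 = 0.011932; p₂ = l_95/l_75 = 967/25047 = 0.038607.
P(at least one) = 1 − (1−p₁)(1−p₂) = 1 − 0.988068 × 0.961393 = 0.050078.

0.050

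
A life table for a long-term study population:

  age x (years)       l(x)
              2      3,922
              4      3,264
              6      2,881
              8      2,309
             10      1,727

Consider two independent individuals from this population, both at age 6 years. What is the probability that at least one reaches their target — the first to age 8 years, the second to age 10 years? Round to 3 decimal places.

p₁ = l(8)/l(6) = 2,309/2,881 = 0.801458; p₂ = l(10)/l(6) = 1,727/2,881 = 0.599445.
P(at least one) = 1 − (1−p₁)(1−p₂) = 1 − 0.198542 × 0.400555 = 0.920473.

0.920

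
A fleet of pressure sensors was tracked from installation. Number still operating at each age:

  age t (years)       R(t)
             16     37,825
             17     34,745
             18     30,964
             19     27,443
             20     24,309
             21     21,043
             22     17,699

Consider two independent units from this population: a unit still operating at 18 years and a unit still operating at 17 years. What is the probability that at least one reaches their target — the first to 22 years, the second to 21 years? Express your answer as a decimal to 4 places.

p₁ = R(22)/R(18) = 17,699/30,964 = 0.571599; p₂ = R(21)/R(17) = 21,043/34,745 = 0.605641.
P(at least one) = 1 − (1−p₁)(1−p₂) = 1 − 0.428401 × 0.394359 = 0.831056.

0.8311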